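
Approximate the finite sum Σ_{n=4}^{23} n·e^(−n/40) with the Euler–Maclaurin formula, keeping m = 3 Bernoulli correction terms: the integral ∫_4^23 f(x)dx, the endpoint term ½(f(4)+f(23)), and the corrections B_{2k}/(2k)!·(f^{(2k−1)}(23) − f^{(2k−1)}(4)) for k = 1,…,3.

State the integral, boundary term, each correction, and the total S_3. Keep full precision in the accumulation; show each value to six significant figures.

S_3 ≈ 182.730

The integral term ∫_4^23 x·e^(−x/40) dx = 174.498.
Endpoint term: (f(4) + f(23))/2 = (3.61935 + 12.9422)/2 = 8.28078.
Running total after boundary: 182.778.
Correction k=1: B_{2}/2! · (f^{(1)}(23) − f^{(1)}(4)) = 1/12 · (0.239150 − 0.814354) = -0.0479337.
Running total after k=1: 182.730.
Correction k=2: B_{4}/4! · (f^{(3)}(23) − f^{(3)}(4)) = −1/720 · (0.000852850 − 0.00164002) = 1.09329e-06.
Running total after k=2: 182.730.
Correction k=3: B_{6}/6! · (f^{(5)}(23) − f^{(5)}(4)) = 1/30240 · (9.72644e-07 − 1.73192e-06) = -2.51082e-11.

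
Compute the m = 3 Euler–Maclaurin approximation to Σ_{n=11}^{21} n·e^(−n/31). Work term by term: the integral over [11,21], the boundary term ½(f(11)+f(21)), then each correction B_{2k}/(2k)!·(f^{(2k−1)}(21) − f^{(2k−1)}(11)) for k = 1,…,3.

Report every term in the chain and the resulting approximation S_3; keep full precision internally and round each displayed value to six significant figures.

∫_11^21 x·e^(−x/31) dx evaluates to 94.2982.
½[f(11) + f(21)] = ½[7.71415 + 10.6664] = 9.19030.
Integral + boundary = 103.489.
Correction k=1: B_{2}/2! · (f^{(1)}(21) − f^{(1)}(11)) = 1/12 · (0.163847 − 0.452443) = -0.0240497.
After k=1: 103.464.
Correction k=2: B_{4}/4! · (f^{(3)}(21) − f^{(3)}(11)) = −1/720 · (0.00122757 − 0.00193030) = 9.76004e-07.
After k=2: 103.464.
Correction k=3: B_{6}/6! · (f^{(5)}(21) − f^{(5)}(11)) = 1/30240 · (2.37737e-06 − 3.52736e-06) = -3.80287e-11.

S_3 ≈ 103.464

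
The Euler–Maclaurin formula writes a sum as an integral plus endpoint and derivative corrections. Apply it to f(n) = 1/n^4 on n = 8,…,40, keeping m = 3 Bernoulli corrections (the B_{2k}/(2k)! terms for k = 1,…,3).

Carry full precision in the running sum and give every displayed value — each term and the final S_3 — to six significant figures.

The integral term ∫_8^40 1/x^4 dx = 0.000645833.
½[f(8) + f(40)] = ½[0.000244141 + 3.90625e-07] = 0.000122266.
Running total after boundary: 0.000768099.
Order-1 term: 1/12 · (-3.90625e-08 − (-0.000122070)) = 1.01693e-05.
After k=1: 0.000778268.
Order-2 term: −1/720 · (-7.32422e-10 − (-5.72205e-05)) = -7.94718e-08.
After k=2: 0.000778189.
Order-3 term: 1/30240 · (-2.56348e-11 − (-5.00679e-05)) = 1.65568e-09.

S_3 ≈ 0.000778190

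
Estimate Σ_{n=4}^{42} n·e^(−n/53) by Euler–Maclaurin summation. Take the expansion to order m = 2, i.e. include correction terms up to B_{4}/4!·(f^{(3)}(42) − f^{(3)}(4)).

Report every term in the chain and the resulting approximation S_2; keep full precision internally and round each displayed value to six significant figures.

S_2 ≈ 533.179

The integral term ∫_4^42 x·e^(−x/53) dx = 521.881.
Endpoint term: (f(4) + f(42))/2 = (3.70922 + 19.0148)/2 = 11.3620.
Integral + boundary = 533.243.
k=1: B_{2}/(2)! × [f^{(1)}(42) − f^{(1)}(4)] = 1/12 × (0.0939634 − 0.857321) = -0.0636131.
Partial sum through k=1: 533.179.
k=2: B_{4}/(4)! × [f^{(3)}(42) − f^{(3)}(4)] = −1/720 × (0.000355795 − 0.000965444) = 8.46734e-07.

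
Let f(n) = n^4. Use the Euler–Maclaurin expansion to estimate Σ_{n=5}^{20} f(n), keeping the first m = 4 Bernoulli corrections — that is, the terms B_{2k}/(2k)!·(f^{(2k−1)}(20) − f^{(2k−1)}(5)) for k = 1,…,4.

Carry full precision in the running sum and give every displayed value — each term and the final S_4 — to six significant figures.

The integral term ∫_5^20 x^4 dx = 639375.
Endpoint term: (f(5) + f(20))/2 = (625.000 + 160000)/2 = 80312.5.
Running total after boundary: 719688.
Correction k=1: B_{2}/2! · (f^{(1)}(20) − f^{(1)}(5)) = 1/12 · (32000.0 − 500.000) = 2625.00.
After k=1: 722312.
Correction k=2: B_{4}/4! · (f^{(3)}(20) − f^{(3)}(5)) = −1/720 · (480.000 − 120.000) = -0.500000.
After k=2: 722312.
Correction k=3: B_{6}/6! · (f^{(5)}(20) − f^{(5)}(5)) = 1/30240 · (0.00000 − 0.00000) = 0.00000.
After k=3: 722312.
Correction k=4: B_{8}/8! · (f^{(7)}(20) − f^{(7)}(5)) = −1/1209600 · (0.00000 − 0.00000) = 0.00000.

S_4 ≈ 722312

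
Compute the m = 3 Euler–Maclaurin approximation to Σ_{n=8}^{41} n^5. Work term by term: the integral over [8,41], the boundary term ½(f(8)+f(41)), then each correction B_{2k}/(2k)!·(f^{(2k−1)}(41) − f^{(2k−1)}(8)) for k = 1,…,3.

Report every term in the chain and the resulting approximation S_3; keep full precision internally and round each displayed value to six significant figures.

The integral term ∫_8^41 x^5 dx = 7.91640e+08.
½[f(8) + f(41)] = ½[32768.0 + 1.15856e+08] = 5.79445e+07.
So far: 8.49585e+08.
Correction k=1: B_{2}/2! · (f^{(1)}(41) − f^{(1)}(8)) = 1/12 · (1.41288e+07 − 20480.0) = 1.17569e+06.
After k=1: 8.50761e+08.
Correction k=2: B_{4}/4! · (f^{(3)}(41) − f^{(3)}(8)) = −1/720 · (100860 − 3840.00) = -134.750.
After k=2: 8.50760e+08.
Correction k=3: B_{6}/6! · (f^{(5)}(41) − f^{(5)}(8)) = 1/30240 · (120.000 − 120.000) = 0.00000.

S_3 ≈ 8.50760e+08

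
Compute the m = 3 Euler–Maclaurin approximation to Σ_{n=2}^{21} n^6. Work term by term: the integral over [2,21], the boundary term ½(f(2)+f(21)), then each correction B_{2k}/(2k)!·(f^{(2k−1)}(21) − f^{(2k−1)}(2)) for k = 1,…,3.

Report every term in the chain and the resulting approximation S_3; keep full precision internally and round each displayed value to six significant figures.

S_3 ≈ 3.02222e+08

∫_2^21 x^6 dx evaluates to 2.57298e+08.
Endpoint term: (f(2) + f(21))/2 = (64.0000 + 8.57661e+07)/2 = 4.28831e+07.
So far: 3.00181e+08.
Order-1 term: 1/12 · (2.45046e+07 − 192.000) = 2.04203e+06.
Running total after k=1: 3.02223e+08.
Order-2 term: −1/720 · (1.11132e+06 − 960.000) = -1542.17.
Running total after k=2: 3.02222e+08.
Order-3 term: 1/30240 · (15120.0 − 1440.00) = 0.452381.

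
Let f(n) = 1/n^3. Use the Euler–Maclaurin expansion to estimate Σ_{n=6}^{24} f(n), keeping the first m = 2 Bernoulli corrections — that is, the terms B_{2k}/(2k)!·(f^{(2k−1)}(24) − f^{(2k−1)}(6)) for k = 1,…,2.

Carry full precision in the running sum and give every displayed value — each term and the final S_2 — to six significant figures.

Integral: ∫_6^24 1/x^3 dx = 0.0130208.
Boundary: ½(f(6) + f(24)) = ½(0.00462963 + 7.23380e-05) = 0.00235098.
Integral + boundary = 0.0153718.
k=1: B_{2}/(2)! × [f^{(1)}(24) − f^{(1)}(6)] = 1/12 × (-9.04225e-06 − (-0.00231481)) = 0.000192148.
Partial sum through k=1: 0.0155640.
k=2: B_{4}/(4)! × [f^{(3)}(24) − f^{(3)}(6)] = −1/720 × (-3.13967e-07 − (-0.00128601)) = -1.78569e-06.

S_2 ≈ 0.0155622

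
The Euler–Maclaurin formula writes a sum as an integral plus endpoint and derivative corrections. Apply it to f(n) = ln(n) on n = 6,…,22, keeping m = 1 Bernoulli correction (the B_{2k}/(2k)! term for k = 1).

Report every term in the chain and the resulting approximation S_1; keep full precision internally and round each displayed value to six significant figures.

S_1 ≈ 43.6837

Integral: ∫_6^22 ln(x) dx = 41.2524.
Boundary: ½(f(6) + f(22)) = ½(1.79176 + 3.09104) = 2.44140.
Running total after boundary: 43.6938.
k=1: B_{2}/(2)! × [f^{(1)}(22) − f^{(1)}(6)] = 1/12 × (0.0454545 − 0.166667) = -0.0101010.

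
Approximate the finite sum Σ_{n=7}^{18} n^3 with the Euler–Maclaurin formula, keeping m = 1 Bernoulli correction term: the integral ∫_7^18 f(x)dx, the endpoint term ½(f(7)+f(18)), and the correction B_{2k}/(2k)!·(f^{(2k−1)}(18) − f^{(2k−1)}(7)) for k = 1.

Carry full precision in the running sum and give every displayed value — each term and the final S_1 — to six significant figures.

∫_7^18 x^3 dx evaluates to 25643.8.
½[f(7) + f(18)] = ½[343.000 + 5832.00] = 3087.50.
So far: 28731.2.
k=1: B_{2}/(2)! × [f^{(1)}(18) − f^{(1)}(7)] = 1/12 × (972.000 − 147.000) = 68.7500.

S_1 ≈ 28800.0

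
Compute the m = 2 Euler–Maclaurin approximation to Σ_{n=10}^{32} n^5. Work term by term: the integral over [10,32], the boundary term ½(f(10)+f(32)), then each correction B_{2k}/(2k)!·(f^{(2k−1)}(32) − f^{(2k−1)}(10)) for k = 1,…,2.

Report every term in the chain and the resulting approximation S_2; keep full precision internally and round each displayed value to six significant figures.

S_2 ≈ 1.96050e+08

Integral: ∫_10^32 x^5 dx = 1.78790e+08.
Boundary: ½(f(10) + f(32)) = ½(100000 + 3.35544e+07) = 1.68272e+07.
So far: 1.95618e+08.
Order-1 term: 1/12 · (5.24288e+06 − 50000.0) = 432740.
Running total after k=1: 1.96050e+08.
Order-2 term: −1/720 · (61440.0 − 6000.00) = -77.0000.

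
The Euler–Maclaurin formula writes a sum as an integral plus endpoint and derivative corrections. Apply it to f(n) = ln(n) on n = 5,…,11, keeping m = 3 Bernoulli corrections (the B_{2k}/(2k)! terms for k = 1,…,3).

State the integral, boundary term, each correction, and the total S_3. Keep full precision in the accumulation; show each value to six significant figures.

S_3 ≈ 14.3243

The integral term ∫_5^11 ln(x) dx = 12.3297.
½[f(5) + f(11)] = ½[1.60944 + 2.39790] = 2.00367.
Integral + boundary = 14.3333.
Correction k=1: B_{2}/2! · (f^{(1)}(11) − f^{(1)}(5)) = 1/12 · (0.0909091 − 0.200000) = -0.00909091.
After k=1: 14.3242.
Correction k=2: B_{4}/4! · (f^{(3)}(11) − f^{(3)}(5)) = −1/720 · (0.00150263 − 0.0160000) = 2.01352e-05.
After k=2: 14.3243.
Correction k=3: B_{6}/6! · (f^{(5)}(11) − f^{(5)}(5)) = 1/30240 · (0.000149021 − 0.00768000) = -2.49040e-07.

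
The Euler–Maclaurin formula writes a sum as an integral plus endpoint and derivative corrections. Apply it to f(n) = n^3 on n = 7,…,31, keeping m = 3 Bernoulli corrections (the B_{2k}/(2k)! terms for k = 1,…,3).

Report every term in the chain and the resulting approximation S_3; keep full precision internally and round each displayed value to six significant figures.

S_3 ≈ 245575

Integral: ∫_7^31 x^3 dx = 230280.
Boundary: ½(f(7) + f(31)) = ½(343.000 + 29791.0) = 15067.0.
Running total after boundary: 245347.
Correction k=1: B_{2}/2! · (f^{(1)}(31) − f^{(1)}(7)) = 1/12 · (2883.00 − 147.000) = 228.000.
Partial sum through k=1: 245575.
Correction k=2: B_{4}/4! · (f^{(3)}(31) − f^{(3)}(7)) = −1/720 · (6.00000 − 6.00000) = 0.00000.
Partial sum through k=2: 245575.
Correction k=3: B_{6}/6! · (f^{(5)}(31) − f^{(5)}(7)) = 1/30240 · (0.00000 − 0.00000) = 0.00000.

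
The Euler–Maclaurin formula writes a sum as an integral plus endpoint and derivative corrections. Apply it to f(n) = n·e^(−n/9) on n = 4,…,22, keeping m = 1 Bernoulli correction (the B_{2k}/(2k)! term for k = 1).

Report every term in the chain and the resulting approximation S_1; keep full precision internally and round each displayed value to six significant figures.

Integral: ∫_4^22 x·e^(−x/9) dx = 50.8081.
Endpoint term: (f(4) + f(22))/2 = (2.56472 + 1.90904)/2 = 2.23688.
Integral + boundary = 53.0449.
k=1: B_{2}/(2)! × [f^{(1)}(22) − f^{(1)}(4)] = 1/12 × (-0.125341 − 0.356211) = -0.0401293.

S_1 ≈ 53.0048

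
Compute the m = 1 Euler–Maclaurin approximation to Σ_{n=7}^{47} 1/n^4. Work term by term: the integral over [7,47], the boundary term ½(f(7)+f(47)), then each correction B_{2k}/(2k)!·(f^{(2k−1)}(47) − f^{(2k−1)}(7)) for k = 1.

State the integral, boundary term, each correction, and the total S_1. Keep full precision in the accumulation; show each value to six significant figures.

S_1 ≈ 0.00119679

The integral term ∫_7^47 1/x^4 dx = 0.000968607.
Boundary: ½(f(7) + f(47)) = ½(0.000416493 + 2.04931e-07) = 0.000208349.
Integral + boundary = 0.00117696.
k=1: B_{2}/(2)! × [f^{(1)}(47) − f^{(1)}(7)] = 1/12 × (-1.74410e-08 − (-0.000237996)) = 1.98316e-05.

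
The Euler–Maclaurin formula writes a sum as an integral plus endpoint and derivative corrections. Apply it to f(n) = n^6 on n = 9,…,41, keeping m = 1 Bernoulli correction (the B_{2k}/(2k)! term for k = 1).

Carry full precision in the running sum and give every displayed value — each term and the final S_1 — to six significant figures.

Integral: ∫_9^41 x^6 dx = 2.78214e+10.
Boundary: ½(f(9) + f(41)) = ½(531441 + 4.75010e+09) = 2.37532e+09.
Integral + boundary = 3.01967e+10.
Correction k=1: B_{2}/2! · (f^{(1)}(41) − f^{(1)}(9)) = 1/12 · (6.95137e+08 − 354294) = 5.78986e+07.

S_1 ≈ 3.02546e+10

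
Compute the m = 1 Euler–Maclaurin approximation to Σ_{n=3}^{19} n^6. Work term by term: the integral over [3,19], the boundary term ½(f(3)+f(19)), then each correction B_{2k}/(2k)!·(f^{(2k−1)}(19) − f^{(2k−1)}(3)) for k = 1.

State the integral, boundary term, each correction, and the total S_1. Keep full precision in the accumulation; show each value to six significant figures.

∫_3^19 x^6 dx evaluates to 1.27696e+08.
Endpoint term: (f(3) + f(19))/2 = (729.000 + 4.70459e+07)/2 = 2.35233e+07.
So far: 1.51219e+08.
Correction k=1: B_{2}/2! · (f^{(1)}(19) − f^{(1)}(3)) = 1/12 · (1.48566e+07 − 1458.00) = 1.23793e+06.

S_1 ≈ 1.52457e+08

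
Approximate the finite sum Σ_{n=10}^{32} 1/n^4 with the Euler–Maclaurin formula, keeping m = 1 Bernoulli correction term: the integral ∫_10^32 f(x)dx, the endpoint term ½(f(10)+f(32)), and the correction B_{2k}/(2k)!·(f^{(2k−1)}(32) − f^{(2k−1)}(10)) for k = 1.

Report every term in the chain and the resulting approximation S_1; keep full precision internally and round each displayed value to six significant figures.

S_1 ≈ 0.000376961

The integral term ∫_10^32 1/x^4 dx = 0.000323161.
Endpoint term: (f(10) + f(32))/2 = (0.000100000 + 9.53674e-07)/2 = 5.04768e-05.
So far: 0.000373638.
k=1: B_{2}/(2)! × [f^{(1)}(32) − f^{(1)}(10)] = 1/12 × (-1.19209e-07 − (-4.00000e-05)) = 3.32340e-06.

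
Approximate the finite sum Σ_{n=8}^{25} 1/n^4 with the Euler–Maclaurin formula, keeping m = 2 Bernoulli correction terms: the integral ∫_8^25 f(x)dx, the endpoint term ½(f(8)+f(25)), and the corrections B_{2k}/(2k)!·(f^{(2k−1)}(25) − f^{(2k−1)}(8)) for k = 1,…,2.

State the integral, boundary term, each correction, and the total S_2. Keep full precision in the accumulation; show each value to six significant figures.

Integral: ∫_8^25 1/x^4 dx = 0.000629708.
½[f(8) + f(25)] = ½[0.000244141 + 2.56000e-06] = 0.000123350.
Integral + boundary = 0.000753059.
k=1: B_{2}/(2)! × [f^{(1)}(25) − f^{(1)}(8)] = 1/12 × (-4.09600e-07 − (-0.000122070)) = 1.01384e-05.
After k=1: 0.000763197.
k=2: B_{4}/(4)! × [f^{(3)}(25) − f^{(3)}(8)] = −1/720 × (-1.96608e-08 − (-5.72205e-05)) = -7.94456e-08.

S_2 ≈ 0.000763118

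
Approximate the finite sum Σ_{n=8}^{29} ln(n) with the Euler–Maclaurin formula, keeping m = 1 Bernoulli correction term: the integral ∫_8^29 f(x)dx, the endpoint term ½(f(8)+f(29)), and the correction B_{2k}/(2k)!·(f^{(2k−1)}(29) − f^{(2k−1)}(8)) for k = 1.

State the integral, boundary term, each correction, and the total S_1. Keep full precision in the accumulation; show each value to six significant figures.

S_1 ≈ 62.7319

The integral term ∫_8^29 ln(x) dx = 60.0160.
Boundary: ½(f(8) + f(29)) = ½(2.07944 + 3.36730) = 2.72337.
So far: 62.7394.
Order-1 term: 1/12 · (0.0344828 − 0.125000) = -0.00754310.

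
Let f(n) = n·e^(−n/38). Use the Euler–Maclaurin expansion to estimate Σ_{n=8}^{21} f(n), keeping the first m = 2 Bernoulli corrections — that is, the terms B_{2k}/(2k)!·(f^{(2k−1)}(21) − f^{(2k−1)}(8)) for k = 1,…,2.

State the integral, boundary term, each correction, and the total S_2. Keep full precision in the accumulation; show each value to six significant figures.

S_2 ≈ 135.285

∫_8^21 x·e^(−x/38) dx evaluates to 126.034.
Boundary: ½(f(8) + f(21)) = ½(6.48126 + 12.0841) = 9.28268.
Running total after boundary: 135.316.
Correction k=1: B_{2}/2! · (f^{(1)}(21) − f^{(1)}(8)) = 1/12 · (0.257431 − 0.639598) = -0.0318473.
Running total after k=1: 135.285.
Correction k=2: B_{4}/4! · (f^{(3)}(21) − f^{(3)}(8)) = −1/720 · (0.000975275 − 0.00156504) = 8.19113e-07.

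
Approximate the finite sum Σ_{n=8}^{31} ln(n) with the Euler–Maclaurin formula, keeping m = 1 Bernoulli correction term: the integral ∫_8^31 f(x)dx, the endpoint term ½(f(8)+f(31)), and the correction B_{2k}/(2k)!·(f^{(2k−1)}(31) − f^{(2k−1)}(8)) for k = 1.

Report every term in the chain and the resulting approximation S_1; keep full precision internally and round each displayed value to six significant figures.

S_1 ≈ 69.5671

Integral: ∫_8^31 ln(x) dx = 66.8181.
Endpoint term: (f(8) + f(31))/2 = (2.07944 + 3.43399)/2 = 2.75671.
Running total after boundary: 69.5748.
Order-1 term: 1/12 · (0.0322581 − 0.125000) = -0.00772849.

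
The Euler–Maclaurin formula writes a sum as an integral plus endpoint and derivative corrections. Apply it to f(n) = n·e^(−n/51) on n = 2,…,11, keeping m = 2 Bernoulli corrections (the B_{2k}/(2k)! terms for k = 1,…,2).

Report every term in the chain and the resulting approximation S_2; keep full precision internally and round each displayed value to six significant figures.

S_2 ≈ 55.8873

Integral: ∫_2^11 x·e^(−x/51) dx = 50.5171.
½[f(2) + f(11)] = ½[1.92309 + 8.86587] = 5.39448.
Integral + boundary = 55.9116.
k=1: B_{2}/(2)! × [f^{(1)}(11) − f^{(1)}(2)] = 1/12 × (0.632148 − 0.923836) = -0.0243073.
Partial sum through k=1: 55.8873.
k=2: B_{4}/(4)! × [f^{(3)}(11) − f^{(3)}(2)] = −1/720 × (0.000862793 − 0.00109455) = 3.21884e-07.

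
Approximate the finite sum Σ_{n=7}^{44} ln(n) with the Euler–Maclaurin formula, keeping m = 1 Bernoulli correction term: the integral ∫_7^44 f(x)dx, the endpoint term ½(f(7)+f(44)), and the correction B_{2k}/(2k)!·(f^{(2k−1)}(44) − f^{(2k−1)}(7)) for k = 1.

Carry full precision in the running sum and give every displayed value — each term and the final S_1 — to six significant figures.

S_1 ≈ 118.738

∫_7^44 ln(x) dx evaluates to 115.883.
Endpoint term: (f(7) + f(44))/2 = (1.94591 + 3.78419)/2 = 2.86505.
Integral + boundary = 118.748.
Correction k=1: B_{2}/2! · (f^{(1)}(44) − f^{(1)}(7)) = 1/12 · (0.0227273 − 0.142857) = -0.0100108.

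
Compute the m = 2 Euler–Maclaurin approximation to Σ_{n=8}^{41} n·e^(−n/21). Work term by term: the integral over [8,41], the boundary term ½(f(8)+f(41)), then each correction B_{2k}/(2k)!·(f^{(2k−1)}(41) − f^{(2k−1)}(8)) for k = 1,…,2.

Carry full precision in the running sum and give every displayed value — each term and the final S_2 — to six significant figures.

∫_8^41 x·e^(−x/21) dx evaluates to 231.275.
Boundary: ½(f(8) + f(41)) = ½(5.46568 + 5.81936) = 5.64252.
Integral + boundary = 236.917.
Order-1 term: 1/12 · (-0.135177 − 0.422940) = -0.0465097.
Running total after k=1: 236.871.
Order-2 term: −1/720 · (0.000337176 − 0.00405751) = 5.16713e-06.

S_2 ≈ 236.871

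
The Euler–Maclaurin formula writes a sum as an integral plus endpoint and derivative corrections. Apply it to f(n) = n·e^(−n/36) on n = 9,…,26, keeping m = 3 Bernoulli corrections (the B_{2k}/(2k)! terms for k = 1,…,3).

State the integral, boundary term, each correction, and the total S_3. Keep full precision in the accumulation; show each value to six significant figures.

∫_9^26 x·e^(−x/36) dx evaluates to 177.638.
Boundary: ½(f(9) + f(26)) = ½(7.00921 + 12.6275) = 9.81834.
Integral + boundary = 187.456.
Order-1 term: 1/12 · (0.134909 − 0.584101) = -0.0374326.
Partial sum through k=1: 187.419.
Order-2 term: −1/720 · (0.000853590 − 0.00165255) = 1.10966e-06.
Partial sum through k=2: 187.419.
Order-3 term: 1/30240 · (1.23695e-06 − 2.20247e-06) = -3.19287e-11.

S_3 ≈ 187.419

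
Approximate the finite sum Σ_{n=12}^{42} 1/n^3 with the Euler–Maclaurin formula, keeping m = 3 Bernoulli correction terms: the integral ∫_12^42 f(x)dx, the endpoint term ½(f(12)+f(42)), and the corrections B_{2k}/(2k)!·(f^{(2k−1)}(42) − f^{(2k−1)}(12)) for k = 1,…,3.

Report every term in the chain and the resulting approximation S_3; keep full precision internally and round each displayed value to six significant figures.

S_3 ≈ 0.00349682

∫_12^42 1/x^3 dx evaluates to 0.00318878.
Boundary: ½(f(12) + f(42)) = ½(0.000578704 + 1.34975e-05) = 0.000296101.
Running total after boundary: 0.00348488.
Correction k=1: B_{2}/2! · (f^{(1)}(42) − f^{(1)}(12)) = 1/12 · (-9.64104e-07 − (-0.000144676)) = 1.19760e-05.
After k=1: 0.00349685.
Correction k=2: B_{4}/4! · (f^{(3)}(42) − f^{(3)}(12)) = −1/720 · (-1.09309e-08 − (-2.00939e-05)) = -2.78930e-08.
After k=2: 0.00349682.
Correction k=3: B_{6}/6! · (f^{(5)}(42) − f^{(5)}(12)) = 1/30240 · (-2.60259e-10 − (-5.86071e-06)) = 1.93798e-10.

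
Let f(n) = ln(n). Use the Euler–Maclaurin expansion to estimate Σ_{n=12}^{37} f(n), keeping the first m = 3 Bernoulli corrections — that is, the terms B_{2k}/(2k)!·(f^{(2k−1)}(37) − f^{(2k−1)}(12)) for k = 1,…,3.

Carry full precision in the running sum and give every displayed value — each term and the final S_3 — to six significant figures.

Integral: ∫_12^37 ln(x) dx = 78.7851.
½[f(12) + f(37)] = ½[2.48491 + 3.61092] = 3.04791.
Running total after boundary: 81.8330.
k=1: B_{2}/(2)! × [f^{(1)}(37) − f^{(1)}(12)] = 1/12 × (0.0270270 − 0.0833333) = -0.00469219.
After k=1: 81.8283.
k=2: B_{4}/(4)! × [f^{(3)}(37) − f^{(3)}(12)] = −1/720 × (3.94843e-05 − 0.00115741) = 1.55267e-06.
After k=2: 81.8283.
k=3: B_{6}/(6)! × [f^{(5)}(37) − f^{(5)}(12)] = 1/30240 × (3.46101e-07 − 9.64506e-05) = -3.17806e-09.

S_3 ≈ 81.8283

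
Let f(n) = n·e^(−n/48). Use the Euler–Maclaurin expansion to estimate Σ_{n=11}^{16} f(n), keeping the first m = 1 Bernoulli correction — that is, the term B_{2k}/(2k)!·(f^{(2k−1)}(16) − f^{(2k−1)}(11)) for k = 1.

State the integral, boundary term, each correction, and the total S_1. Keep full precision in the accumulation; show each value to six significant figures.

∫_11^16 x·e^(−x/48) dx evaluates to 50.8109.
Boundary: ½(f(11) + f(16)) = ½(8.74716 + 11.4645) = 10.1058.
Integral + boundary = 60.9167.
k=1: B_{2}/(2)! × [f^{(1)}(16) − f^{(1)}(11)] = 1/12 × (0.477688 − 0.612964) = -0.0112730.

S_1 ≈ 60.9054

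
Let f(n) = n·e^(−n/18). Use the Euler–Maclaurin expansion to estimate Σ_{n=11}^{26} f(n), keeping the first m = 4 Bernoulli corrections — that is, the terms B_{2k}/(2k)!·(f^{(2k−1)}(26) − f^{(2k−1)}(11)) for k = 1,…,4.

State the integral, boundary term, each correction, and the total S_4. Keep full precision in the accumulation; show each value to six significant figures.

The integral term ∫_11^26 x·e^(−x/18) dx = 96.4995.
½[f(11) + f(26)] = ½[5.97022 + 6.13280] = 6.05151.
So far: 102.551.
Order-1 term: 1/12 · (-0.104834 − 0.211068) = -0.0263252.
After k=1: 102.525.
Order-2 term: −1/720 · (0.00113247 − 0.00400174) = 3.98510e-06.
After k=2: 102.525.
Order-3 term: 1/30240 · (7.98920e-06 − 2.26915e-05) = -4.86186e-10.
After k=3: 102.525.
Order-4 term: −1/1209600 · (3.85282e-08 − 1.01950e-07) = 5.24323e-14.

S_4 ≈ 102.525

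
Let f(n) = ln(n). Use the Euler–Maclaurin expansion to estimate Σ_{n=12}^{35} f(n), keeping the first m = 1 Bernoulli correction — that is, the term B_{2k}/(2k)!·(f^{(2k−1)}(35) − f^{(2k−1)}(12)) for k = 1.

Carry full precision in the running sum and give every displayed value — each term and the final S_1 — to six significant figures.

Integral: ∫_12^35 ln(x) dx = 71.6183.
½[f(12) + f(35)] = ½[2.48491 + 3.55535] = 3.02013.
Integral + boundary = 74.6384.
k=1: B_{2}/(2)! × [f^{(1)}(35) − f^{(1)}(12)] = 1/12 × (0.0285714 − 0.0833333) = -0.00456349.

S_1 ≈ 74.6339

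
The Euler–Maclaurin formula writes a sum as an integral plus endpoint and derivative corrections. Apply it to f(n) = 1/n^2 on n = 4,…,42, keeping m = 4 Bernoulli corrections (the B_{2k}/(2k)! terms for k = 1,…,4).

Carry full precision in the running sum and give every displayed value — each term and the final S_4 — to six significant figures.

S_4 ≈ 0.260295

The integral term ∫_4^42 1/x^2 dx = 0.226190.
½[f(4) + f(42)] = ½[0.0625000 + 0.000566893] = 0.0315334.
Running total after boundary: 0.257724.
Order-1 term: 1/12 · (-2.69949e-05 − (-0.0312500)) = 0.00260192.
After k=1: 0.260326.
Order-2 term: −1/720 · (-1.83639e-07 − (-0.0234375)) = -3.25518e-05.
After k=2: 0.260293.
Order-3 term: 1/30240 · (-3.12311e-09 − (-0.0439453)) = 1.45322e-06.
After k=3: 0.260295.
Order-4 term: −1/1209600 · (-9.91464e-11 − (-0.153809)) = -1.27157e-07.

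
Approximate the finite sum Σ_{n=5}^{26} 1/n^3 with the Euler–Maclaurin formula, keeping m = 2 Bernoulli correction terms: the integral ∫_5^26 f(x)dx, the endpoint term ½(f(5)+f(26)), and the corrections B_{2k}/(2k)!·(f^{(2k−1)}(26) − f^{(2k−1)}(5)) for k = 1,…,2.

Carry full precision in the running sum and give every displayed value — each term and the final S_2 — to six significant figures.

The integral term ∫_5^26 1/x^3 dx = 0.0192604.
Endpoint term: (f(5) + f(26))/2 = (0.00800000 + 5.68958e-05)/2 = 0.00402845.
Running total after boundary: 0.0232888.
Correction k=1: B_{2}/2! · (f^{(1)}(26) − f^{(1)}(5)) = 1/12 · (-6.56490e-06 − (-0.00480000)) = 0.000399453.
After k=1: 0.0236883.
Correction k=2: B_{4}/4! · (f^{(3)}(26) − f^{(3)}(5)) = −1/720 · (-1.94228e-07 − (-0.00384000)) = -5.33306e-06.

S_2 ≈ 0.0236829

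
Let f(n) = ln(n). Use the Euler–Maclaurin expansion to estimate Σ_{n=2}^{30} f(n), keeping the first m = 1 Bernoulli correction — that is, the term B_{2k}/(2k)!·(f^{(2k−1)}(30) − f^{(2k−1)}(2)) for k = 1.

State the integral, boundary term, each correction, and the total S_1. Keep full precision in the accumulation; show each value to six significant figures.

Integral: ∫_2^30 ln(x) dx = 72.6496.
Boundary: ½(f(2) + f(30)) = ½(0.693147 + 3.40120) = 2.04717.
So far: 74.6968.
Order-1 term: 1/12 · (0.0333333 − 0.500000) = -0.0388889.

S_1 ≈ 74.6579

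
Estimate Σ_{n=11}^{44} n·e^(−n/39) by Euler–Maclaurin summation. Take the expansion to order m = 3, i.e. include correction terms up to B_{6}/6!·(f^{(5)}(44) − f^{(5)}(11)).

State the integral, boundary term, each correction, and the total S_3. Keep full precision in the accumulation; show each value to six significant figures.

Integral: ∫_11^44 x·e^(−x/39) dx = 423.221.
Boundary: ½(f(11) + f(44)) = ½(8.29659 + 14.2390) = 11.2678.
Integral + boundary = 434.489.
Correction k=1: B_{2}/2! · (f^{(1)}(44) − f^{(1)}(11)) = 1/12 · (-0.0414889 − 0.541502) = -0.0485826.
After k=1: 434.440.
Correction k=2: B_{4}/4! · (f^{(3)}(44) − f^{(3)}(11)) = −1/720 · (0.000398250 − 0.00134778) = 1.31879e-06.
After k=2: 434.440.
Correction k=3: B_{6}/6! · (f^{(5)}(44) − f^{(5)}(11)) = 1/30240 · (5.41602e-07 − 1.53816e-06) = -3.29549e-11.

S_3 ≈ 434.440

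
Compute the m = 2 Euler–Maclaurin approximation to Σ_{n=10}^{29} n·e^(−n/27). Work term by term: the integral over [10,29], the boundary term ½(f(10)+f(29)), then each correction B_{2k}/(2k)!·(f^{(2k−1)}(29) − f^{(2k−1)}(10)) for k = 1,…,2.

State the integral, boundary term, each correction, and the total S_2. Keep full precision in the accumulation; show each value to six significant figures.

Integral: ∫_10^29 x·e^(−x/27) dx = 173.268.
Endpoint term: (f(10) + f(29))/2 = (6.90479 + 9.90680)/2 = 8.40579.
Running total after boundary: 181.674.
Order-1 term: 1/12 · (-0.0253047 − 0.434746) = -0.0383375.
After k=1: 181.635.
Order-2 term: −1/720 · (0.000902501 − 0.00249068) = 2.20580e-06.

S_2 ≈ 181.635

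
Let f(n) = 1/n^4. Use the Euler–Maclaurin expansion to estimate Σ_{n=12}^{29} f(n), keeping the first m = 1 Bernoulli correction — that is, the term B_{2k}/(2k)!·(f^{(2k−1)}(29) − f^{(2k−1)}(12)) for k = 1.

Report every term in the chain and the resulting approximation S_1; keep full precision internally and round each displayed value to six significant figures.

Integral: ∫_12^29 1/x^4 dx = 0.000179234.
½[f(12) + f(29)] = ½[4.82253e-05 + 1.41387e-06] = 2.48196e-05.
Running total after boundary: 0.000204053.
Order-1 term: 1/12 · (-1.95016e-07 − (-1.60751e-05)) = 1.32334e-06.

S_1 ≈ 0.000205377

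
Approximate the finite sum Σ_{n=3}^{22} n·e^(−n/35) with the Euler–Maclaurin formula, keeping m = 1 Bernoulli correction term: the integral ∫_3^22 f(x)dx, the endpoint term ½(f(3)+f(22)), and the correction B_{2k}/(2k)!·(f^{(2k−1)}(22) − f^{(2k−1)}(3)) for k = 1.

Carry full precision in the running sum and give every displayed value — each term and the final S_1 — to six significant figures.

Integral: ∫_3^22 x·e^(−x/35) dx = 156.709.
½[f(3) + f(22)] = ½[2.75357 + 11.7338] = 7.24367.
Integral + boundary = 163.953.
Order-1 term: 1/12 · (0.198103 − 0.839183) = -0.0534234.

S_1 ≈ 163.900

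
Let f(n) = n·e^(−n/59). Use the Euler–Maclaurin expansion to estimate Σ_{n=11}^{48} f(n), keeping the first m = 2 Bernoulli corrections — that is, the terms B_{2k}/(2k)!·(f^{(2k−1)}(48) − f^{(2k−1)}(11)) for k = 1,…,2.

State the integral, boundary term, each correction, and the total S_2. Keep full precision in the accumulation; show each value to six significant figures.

∫_11^48 x·e^(−x/59) dx evaluates to 629.108.
Boundary: ½(f(11) + f(48)) = ½(9.12899 + 21.2773) = 15.2032.
So far: 644.312.
Correction k=1: B_{2}/2! · (f^{(1)}(48) − f^{(1)}(11)) = 1/12 · (0.0826450 − 0.675179) = -0.0493779.
After k=1: 644.262.
Correction k=2: B_{4}/4! · (f^{(3)}(48) − f^{(3)}(11)) = −1/720 · (0.000278426 − 0.000670783) = 5.44940e-07.

S_2 ≈ 644.262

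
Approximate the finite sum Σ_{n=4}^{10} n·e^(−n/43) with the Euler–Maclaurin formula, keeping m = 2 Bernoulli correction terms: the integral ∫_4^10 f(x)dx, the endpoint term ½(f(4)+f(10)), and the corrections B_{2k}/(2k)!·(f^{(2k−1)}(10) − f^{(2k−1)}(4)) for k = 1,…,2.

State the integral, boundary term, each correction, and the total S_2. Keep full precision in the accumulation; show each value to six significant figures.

∫_4^10 x·e^(−x/43) dx evaluates to 35.3634.
½[f(4) + f(10)] = ½[3.64469 + 7.92504] = 5.78486.
Running total after boundary: 41.1482.
Order-1 term: 1/12 · (0.608200 − 0.826412) = -0.0181843.
Partial sum through k=1: 41.1300.
Order-2 term: −1/720 · (0.00118616 − 0.00143253) = 3.42189e-07.

S_2 ≈ 41.1300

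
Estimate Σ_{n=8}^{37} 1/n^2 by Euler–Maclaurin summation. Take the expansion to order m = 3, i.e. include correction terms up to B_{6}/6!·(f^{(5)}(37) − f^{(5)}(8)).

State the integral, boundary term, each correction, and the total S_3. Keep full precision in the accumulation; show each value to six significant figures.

S_3 ≈ 0.106472

Integral: ∫_8^37 1/x^2 dx = 0.0979730.
Boundary: ½(f(8) + f(37)) = ½(0.0156250 + 0.000730460) = 0.00817773.
Running total after boundary: 0.106151.
Correction k=1: B_{2}/2! · (f^{(1)}(37) − f^{(1)}(8)) = 1/12 · (-3.94843e-05 − (-0.00390625)) = 0.000322230.
Running total after k=1: 0.106473.
Correction k=2: B_{4}/4! · (f^{(3)}(37) − f^{(3)}(8)) = −1/720 · (-3.46101e-07 − (-0.000732422)) = -1.01677e-06.
Running total after k=2: 0.106472.
Correction k=3: B_{6}/6! · (f^{(5)}(37) − f^{(5)}(8)) = 1/30240 · (-7.58439e-09 − (-0.000343323)) = 1.13530e-08.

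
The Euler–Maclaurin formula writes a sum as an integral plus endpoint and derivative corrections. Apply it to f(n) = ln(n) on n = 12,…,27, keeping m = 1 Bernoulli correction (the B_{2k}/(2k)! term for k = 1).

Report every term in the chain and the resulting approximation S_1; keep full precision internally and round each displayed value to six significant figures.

The integral term ∫_12^27 ln(x) dx = 44.1687.
Endpoint term: (f(12) + f(27))/2 = (2.48491 + 3.29584)/2 = 2.89037.
So far: 47.0591.
Correction k=1: B_{2}/2! · (f^{(1)}(27) − f^{(1)}(12)) = 1/12 · (0.0370370 − 0.0833333) = -0.00385802.

S_1 ≈ 47.0552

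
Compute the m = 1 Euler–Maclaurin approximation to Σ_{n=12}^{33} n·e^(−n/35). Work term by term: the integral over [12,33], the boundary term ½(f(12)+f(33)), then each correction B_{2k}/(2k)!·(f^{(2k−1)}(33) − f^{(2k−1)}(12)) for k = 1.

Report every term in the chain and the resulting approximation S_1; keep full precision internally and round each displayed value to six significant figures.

Integral: ∫_12^33 x·e^(−x/35) dx = 240.480.
½[f(12) + f(33)] = ½[8.51688 + 12.8539] = 10.6854.
So far: 251.165.
Correction k=1: B_{2}/2! · (f^{(1)}(33) − f^{(1)}(12)) = 1/12 · (0.0222579 − 0.466400) = -0.0370119.

S_1 ≈ 251.128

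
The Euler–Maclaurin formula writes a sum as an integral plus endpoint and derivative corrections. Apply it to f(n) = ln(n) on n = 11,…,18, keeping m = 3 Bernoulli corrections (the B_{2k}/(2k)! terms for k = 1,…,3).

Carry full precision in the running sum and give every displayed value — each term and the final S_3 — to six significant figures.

S_3 ≈ 21.2910

∫_11^18 ln(x) dx evaluates to 18.6498.
Endpoint term: (f(11) + f(18))/2 = (2.39790 + 2.89037)/2 = 2.64413.
So far: 21.2940.
k=1: B_{2}/(2)! × [f^{(1)}(18) − f^{(1)}(11)] = 1/12 × (0.0555556 − 0.0909091) = -0.00294613.
After k=1: 21.2910.
k=2: B_{4}/(4)! × [f^{(3)}(18) − f^{(3)}(11)] = −1/720 × (0.000342936 − 0.00150263) = 1.61069e-06.
After k=2: 21.2910.
k=3: B_{6}/(6)! × [f^{(5)}(18) − f^{(5)}(11)] = 1/30240 × (1.27013e-05 − 0.000149021) = -4.50793e-09.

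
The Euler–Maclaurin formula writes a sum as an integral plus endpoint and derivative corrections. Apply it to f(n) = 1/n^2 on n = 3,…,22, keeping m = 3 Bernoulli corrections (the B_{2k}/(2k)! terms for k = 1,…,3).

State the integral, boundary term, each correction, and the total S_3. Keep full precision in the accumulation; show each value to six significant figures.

∫_3^22 1/x^2 dx evaluates to 0.287879.
Boundary: ½(f(3) + f(22)) = ½(0.111111 + 0.00206612) = 0.0565886.
Integral + boundary = 0.344467.
Order-1 term: 1/12 · (-0.000187829 − (-0.0740741)) = 0.00615719.
After k=1: 0.350625.
Order-2 term: −1/720 · (-4.65691e-06 − (-0.0987654)) = -0.000137168.
After k=2: 0.350487.
Order-3 term: 1/30240 · (-2.88651e-07 − (-0.329218)) = 1.08868e-05.

S_3 ≈ 0.350498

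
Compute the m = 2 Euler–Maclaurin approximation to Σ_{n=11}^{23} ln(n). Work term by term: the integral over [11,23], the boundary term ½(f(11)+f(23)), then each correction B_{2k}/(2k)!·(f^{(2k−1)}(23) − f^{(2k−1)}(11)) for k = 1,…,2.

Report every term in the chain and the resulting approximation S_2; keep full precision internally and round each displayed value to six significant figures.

Integral: ∫_11^23 ln(x) dx = 33.7395.
Boundary: ½(f(11) + f(23)) = ½(2.39790 + 3.13549) = 2.76669.
Running total after boundary: 36.5062.
Order-1 term: 1/12 · (0.0434783 − 0.0909091) = -0.00395257.
Running total after k=1: 36.5023.
Order-2 term: −1/720 · (0.000164379 − 0.00150263) = 1.85868e-06.

S_2 ≈ 36.5023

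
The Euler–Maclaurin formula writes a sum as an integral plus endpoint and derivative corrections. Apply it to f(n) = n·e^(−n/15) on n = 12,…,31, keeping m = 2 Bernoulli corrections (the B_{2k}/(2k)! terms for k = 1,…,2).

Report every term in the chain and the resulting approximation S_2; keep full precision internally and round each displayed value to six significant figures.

S_2 ≈ 99.2590

Integral: ∫_12^31 x·e^(−x/15) dx = 94.6193.
Boundary: ½(f(12) + f(31)) = ½(5.39195 + 3.92482) = 4.65838.
Running total after boundary: 99.2777.
Correction k=1: B_{2}/2! · (f^{(1)}(31) − f^{(1)}(12)) = 1/12 · (-0.135048 − 0.0898658) = -0.0187428.
Running total after k=1: 99.2590.
Correction k=2: B_{4}/4! · (f^{(3)}(31) − f^{(3)}(12)) = −1/720 · (0.000525185 − 0.00439344) = 5.37257e-06.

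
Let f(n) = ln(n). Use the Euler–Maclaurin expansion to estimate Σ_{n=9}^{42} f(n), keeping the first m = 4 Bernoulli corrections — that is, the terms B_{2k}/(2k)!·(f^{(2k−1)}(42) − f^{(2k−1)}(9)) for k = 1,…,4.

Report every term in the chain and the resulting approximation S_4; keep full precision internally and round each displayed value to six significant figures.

S_4 ≈ 107.167

∫_9^42 ln(x) dx evaluates to 104.207.
½[f(9) + f(42)] = ½[2.19722 + 3.73767] = 2.96745.
Running total after boundary: 107.175.
k=1: B_{2}/(2)! × [f^{(1)}(42) − f^{(1)}(9)] = 1/12 × (0.0238095 − 0.111111) = -0.00727513.
After k=1: 107.167.
k=2: B_{4}/(4)! × [f^{(3)}(42) − f^{(3)}(9)] = −1/720 × (2.69949e-05 − 0.00274348) = 3.77290e-06.
After k=2: 107.167.
k=3: B_{6}/(6)! × [f^{(5)}(42) − f^{(5)}(9)] = 1/30240 × (1.83639e-07 − 0.000406442) = -1.34345e-08.
After k=3: 107.167.
k=4: B_{8}/(8)! × [f^{(7)}(42) − f^{(7)}(9)] = −1/1209600 × (3.12311e-09 − 0.000150534) = 1.24447e-10.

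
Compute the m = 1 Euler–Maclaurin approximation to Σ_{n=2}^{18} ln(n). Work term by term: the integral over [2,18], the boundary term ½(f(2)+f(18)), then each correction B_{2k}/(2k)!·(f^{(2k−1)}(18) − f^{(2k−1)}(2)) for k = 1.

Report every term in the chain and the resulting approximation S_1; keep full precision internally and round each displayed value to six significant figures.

The integral term ∫_2^18 ln(x) dx = 34.6404.
Endpoint term: (f(2) + f(18))/2 = (0.693147 + 2.89037)/2 = 1.79176.
So far: 36.4322.
k=1: B_{2}/(2)! × [f^{(1)}(18) − f^{(1)}(2)] = 1/12 × (0.0555556 − 0.500000) = -0.0370370.

S_1 ≈ 36.3951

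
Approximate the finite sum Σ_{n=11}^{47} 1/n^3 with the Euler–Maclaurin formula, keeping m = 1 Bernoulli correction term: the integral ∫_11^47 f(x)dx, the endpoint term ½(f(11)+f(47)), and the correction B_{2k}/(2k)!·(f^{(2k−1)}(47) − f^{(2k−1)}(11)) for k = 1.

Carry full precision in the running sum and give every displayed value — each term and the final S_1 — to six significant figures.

S_1 ≈ 0.00430338

∫_11^47 1/x^3 dx evaluates to 0.00390588.
½[f(11) + f(47)] = ½[0.000751315 + 9.63178e-06] = 0.000380473.
So far: 0.00428636.
Order-1 term: 1/12 · (-6.14794e-07 − (-0.000204904)) = 1.70241e-05.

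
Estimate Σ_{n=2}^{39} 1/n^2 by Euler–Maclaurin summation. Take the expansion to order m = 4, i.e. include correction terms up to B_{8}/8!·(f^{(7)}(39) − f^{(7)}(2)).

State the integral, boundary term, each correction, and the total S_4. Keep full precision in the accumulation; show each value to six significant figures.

∫_2^39 1/x^2 dx evaluates to 0.474359.
Endpoint term: (f(2) + f(39))/2 = (0.250000 + 0.000657462)/2 = 0.125329.
So far: 0.599688.
Order-1 term: 1/12 · (-3.37160e-05 − (-0.250000)) = 0.0208305.
Running total after k=1: 0.620518.
Order-2 term: −1/720 · (-2.66004e-07 − (-0.750000)) = -0.00104167.
Running total after k=2: 0.619477.
Order-3 term: 1/30240 · (-5.24663e-09 − (-5.62500)) = 0.000186012.
Running total after k=3: 0.619663.
Order-4 term: −1/1209600 · (-1.93170e-10 − (-78.7500)) = -6.51042e-05.

S_4 ≈ 0.619597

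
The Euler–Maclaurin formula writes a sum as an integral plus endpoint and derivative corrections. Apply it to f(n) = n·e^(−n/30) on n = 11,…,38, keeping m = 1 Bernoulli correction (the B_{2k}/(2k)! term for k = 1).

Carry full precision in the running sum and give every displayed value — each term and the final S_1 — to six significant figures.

∫_11^38 x·e^(−x/30) dx evaluates to 277.631.
Boundary: ½(f(11) + f(38)) = ½(7.62345 + 10.7072) = 9.16534.
Integral + boundary = 286.796.
Order-1 term: 1/12 · (-0.0751385 − 0.438926) = -0.0428387.

S_1 ≈ 286.753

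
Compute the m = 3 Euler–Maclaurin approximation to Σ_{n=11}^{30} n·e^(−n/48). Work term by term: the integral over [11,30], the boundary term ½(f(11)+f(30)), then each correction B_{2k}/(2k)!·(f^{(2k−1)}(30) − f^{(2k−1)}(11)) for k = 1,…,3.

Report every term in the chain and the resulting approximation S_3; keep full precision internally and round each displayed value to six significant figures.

Integral: ∫_11^30 x·e^(−x/48) dx = 247.976.
½[f(11) + f(30)] = ½[8.74716 + 16.0578] = 12.4025.
Integral + boundary = 260.379.
Order-1 term: 1/12 · (0.200723 − 0.612964) = -0.0343534.
After k=1: 260.344.
Order-2 term: −1/720 · (0.000551756 − 0.000956318) = 5.61891e-07.
After k=2: 260.344.
Order-3 term: 1/30240 · (4.41143e-07 − 7.14667e-07) = -9.04510e-12.

S_3 ≈ 260.344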